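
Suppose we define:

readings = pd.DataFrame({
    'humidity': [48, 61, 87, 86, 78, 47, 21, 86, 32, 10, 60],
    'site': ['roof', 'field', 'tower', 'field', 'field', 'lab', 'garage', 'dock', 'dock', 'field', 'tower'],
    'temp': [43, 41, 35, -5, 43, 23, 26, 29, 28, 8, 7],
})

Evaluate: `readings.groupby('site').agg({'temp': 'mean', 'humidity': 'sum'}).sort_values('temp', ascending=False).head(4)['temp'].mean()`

30.125

group by site: mean(temp), sum(humidity):
         temp  humidity
site                   
dock    28.50       118
field   21.75       235
garage  26.00        21
lab     23.00        47
roof    43.00        48
tower   21.00       147
sort by temp descending:
         temp  humidity
site                   
roof    43.00        48
dock    28.50       118
garage  26.00        21
lab     23.00        47
field   21.75       235
tower   21.00       147
take first 4 rows:
        temp  humidity
site                  
roof    43.0        48
dock    28.5       118
garage  26.0        21
lab     23.0        47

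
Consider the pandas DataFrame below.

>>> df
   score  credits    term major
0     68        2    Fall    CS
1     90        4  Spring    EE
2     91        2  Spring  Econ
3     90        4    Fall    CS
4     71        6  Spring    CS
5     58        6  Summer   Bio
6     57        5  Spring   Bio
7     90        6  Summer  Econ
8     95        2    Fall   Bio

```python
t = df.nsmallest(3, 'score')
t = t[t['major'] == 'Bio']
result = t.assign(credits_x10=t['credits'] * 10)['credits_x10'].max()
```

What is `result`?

60

take 3 rows with smallest score:
   score  credits    term major
6     57        5  Spring   Bio
5     58        6  Summer   Bio
0     68        2    Fall    CS
filter rows where major == 'Bio':
   score  credits    term major
6     57        5  Spring   Bio
5     58        6  Summer   Bio
add column credits_x10 = t['credits'] * 10:
   score  credits    term major  credits_x10
6     57        5  Spring   Bio           50
5     58        6  Summer   Bio           60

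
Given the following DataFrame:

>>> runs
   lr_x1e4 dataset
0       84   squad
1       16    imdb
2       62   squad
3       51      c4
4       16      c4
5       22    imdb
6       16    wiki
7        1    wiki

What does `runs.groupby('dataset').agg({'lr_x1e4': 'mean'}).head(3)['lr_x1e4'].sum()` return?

group by dataset, mean of lr_x1e4:
         lr_x1e4
dataset         
c4          33.5
imdb        19.0
squad       73.0
wiki         8.5
take first 3 rows:
         lr_x1e4
dataset         
c4          33.5
imdb        19.0
squad       73.0
Finally, sum of column 'lr_x1e4' = 125.5.

125.5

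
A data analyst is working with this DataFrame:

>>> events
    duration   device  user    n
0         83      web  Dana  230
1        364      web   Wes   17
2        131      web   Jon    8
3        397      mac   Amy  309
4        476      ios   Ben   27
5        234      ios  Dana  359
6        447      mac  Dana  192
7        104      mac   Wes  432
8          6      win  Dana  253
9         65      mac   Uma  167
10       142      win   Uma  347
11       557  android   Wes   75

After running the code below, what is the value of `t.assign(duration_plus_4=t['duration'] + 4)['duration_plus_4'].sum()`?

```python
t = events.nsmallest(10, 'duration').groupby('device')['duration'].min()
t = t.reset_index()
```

take 10 rows with smallest duration:
    duration device  user    n
8          6    win  Dana  253
9         65    mac   Uma  167
0         83    web  Dana  230
7        104    mac   Wes  432
2        131    web   Jon    8
10       142    win   Uma  347
5        234    ios  Dana  359
1        364    web   Wes   17
3        397    mac   Amy  309
6        447    mac  Dana  192
group by device, min of duration:
device
ios    234
mac     65
web     83
win      6
Name: duration, dtype: int64
reset_index():
  device  duration
0    ios       234
1    mac        65
2    web        83
3    win         6
add column duration_plus_4 = t['duration'] + 4:
  device  duration  duration_plus_4
0    ios       234              238
1    mac        65               69
2    web        83               87
3    win         6               10
Taking the sum of column 'duration_plus_4' gives 404.

404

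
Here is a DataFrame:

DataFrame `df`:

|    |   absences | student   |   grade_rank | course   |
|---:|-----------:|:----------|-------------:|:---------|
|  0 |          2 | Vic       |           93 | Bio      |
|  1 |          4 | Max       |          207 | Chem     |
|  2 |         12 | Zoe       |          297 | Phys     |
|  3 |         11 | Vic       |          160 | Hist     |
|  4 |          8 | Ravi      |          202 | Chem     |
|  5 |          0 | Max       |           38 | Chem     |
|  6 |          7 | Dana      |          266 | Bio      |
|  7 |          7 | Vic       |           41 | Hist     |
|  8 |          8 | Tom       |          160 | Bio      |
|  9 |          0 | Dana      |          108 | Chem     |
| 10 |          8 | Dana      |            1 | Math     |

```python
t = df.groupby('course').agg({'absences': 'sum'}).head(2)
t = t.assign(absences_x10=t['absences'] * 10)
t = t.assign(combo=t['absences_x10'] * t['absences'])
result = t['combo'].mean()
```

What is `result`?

2165.0

group by course, sum of absences:
        absences
course          
Bio           17
Chem          12
Hist          18
Math           8
Phys          12
take first 2 rows:
        absences
course          
Bio           17
Chem          12
add column absences_x10 = t['absences'] * 10:
        absences  absences_x10
course                        
Bio           17           170
Chem          12           120
add column combo = t['absences_x10'] * t['absences']:
        absences  absences_x10  combo
course                               
Bio           17           170   2890
Chem          12           120   1440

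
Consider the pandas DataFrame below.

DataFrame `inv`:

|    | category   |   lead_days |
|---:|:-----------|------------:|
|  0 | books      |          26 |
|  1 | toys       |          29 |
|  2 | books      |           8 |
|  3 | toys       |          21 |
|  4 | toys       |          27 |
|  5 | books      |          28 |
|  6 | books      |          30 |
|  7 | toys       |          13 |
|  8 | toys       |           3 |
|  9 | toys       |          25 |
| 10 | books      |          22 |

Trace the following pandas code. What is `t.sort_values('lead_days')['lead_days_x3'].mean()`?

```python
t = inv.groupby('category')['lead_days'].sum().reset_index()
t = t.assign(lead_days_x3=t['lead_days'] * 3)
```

group by category, sum of lead_days:
category
books    114
toys     118
Name: lead_days, dtype: int64
reset_index():
  category  lead_days
0    books        114
1     toys        118
add column lead_days_x3 = t['lead_days'] * 3:
  category  lead_days  lead_days_x3
0    books        114           342
1     toys        118           354
sort by lead_days:
  category  lead_days  lead_days_x3
0    books        114           342
1     toys        118           354

348.0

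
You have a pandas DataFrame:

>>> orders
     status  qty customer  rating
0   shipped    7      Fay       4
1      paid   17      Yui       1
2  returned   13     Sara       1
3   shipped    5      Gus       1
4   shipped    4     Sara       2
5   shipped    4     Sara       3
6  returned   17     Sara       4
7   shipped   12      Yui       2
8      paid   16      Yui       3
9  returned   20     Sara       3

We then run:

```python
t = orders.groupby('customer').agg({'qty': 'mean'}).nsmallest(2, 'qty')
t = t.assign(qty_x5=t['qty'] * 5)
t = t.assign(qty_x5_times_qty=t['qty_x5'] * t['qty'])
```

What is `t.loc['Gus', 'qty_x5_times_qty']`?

125.0

group by customer, mean of qty:
           qty
customer      
Fay        7.0
Gus        5.0
Sara      11.6
Yui       15.0
take 2 rows with smallest qty:
          qty
customer     
Gus       5.0
Fay       7.0
add column qty_x5 = t['qty'] * 5:
          qty  qty_x5
customer             
Gus       5.0    25.0
Fay       7.0    35.0
add column qty_x5_times_qty = t['qty_x5'] * t['qty']:
          qty  qty_x5  qty_x5_times_qty
customer                               
Gus       5.0    25.0             125.0
Fay       7.0    35.0             245.0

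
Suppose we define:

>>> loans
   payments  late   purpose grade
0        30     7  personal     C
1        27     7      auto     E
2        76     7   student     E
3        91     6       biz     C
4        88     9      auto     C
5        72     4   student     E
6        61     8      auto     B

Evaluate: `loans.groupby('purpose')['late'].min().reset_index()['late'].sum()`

group by purpose, min of late:
purpose
auto        7
biz         6
personal    7
student     4
Name: late, dtype: int64
reset_index():
    purpose  late
0      auto     7
1       biz     6
2  personal     7
3   student     4

24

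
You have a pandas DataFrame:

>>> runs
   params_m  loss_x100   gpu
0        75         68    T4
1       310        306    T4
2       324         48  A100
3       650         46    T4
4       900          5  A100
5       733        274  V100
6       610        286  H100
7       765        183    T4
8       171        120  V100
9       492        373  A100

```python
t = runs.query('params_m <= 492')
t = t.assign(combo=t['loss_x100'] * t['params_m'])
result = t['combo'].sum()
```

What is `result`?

319548

filter rows where params_m <= 492:
   params_m  loss_x100   gpu
0        75         68    T4
1       310        306    T4
2       324         48  A100
8       171        120  V100
9       492        373  A100
add column combo = t['loss_x100'] * t['params_m']:
   params_m  loss_x100   gpu   combo
0        75         68    T4    5100
1       310        306    T4   94860
2       324         48  A100   15552
8       171        120  V100   20520
9       492        373  A100  183516
Taking the sum of column 'combo' gives 319548.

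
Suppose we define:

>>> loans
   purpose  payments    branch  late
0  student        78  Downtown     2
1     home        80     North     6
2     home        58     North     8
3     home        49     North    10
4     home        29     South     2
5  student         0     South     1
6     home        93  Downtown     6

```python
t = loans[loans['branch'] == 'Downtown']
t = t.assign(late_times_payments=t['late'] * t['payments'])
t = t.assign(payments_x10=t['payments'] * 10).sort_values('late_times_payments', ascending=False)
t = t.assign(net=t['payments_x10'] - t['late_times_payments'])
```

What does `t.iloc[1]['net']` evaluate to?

filter rows where branch == 'Downtown':
   purpose  payments    branch  late
0  student        78  Downtown     2
6     home        93  Downtown     6
add column late_times_payments = t['late'] * t['payments']:
   purpose  payments    branch  late  late_times_payments
0  student        78  Downtown     2                  156
6     home        93  Downtown     6                  558
add column payments_x10 = t['payments'] * 10:
   purpose  payments    branch  late  late_times_payments  payments_x10
0  student        78  Downtown     2                  156           780
6     home        93  Downtown     6                  558           930
sort by late_times_payments descending:
   purpose  payments    branch  late  late_times_payments  payments_x10
6     home        93  Downtown     6                  558           930
0  student        78  Downtown     2                  156           780
add column net = t['payments_x10'] - t['late_times_payments']:
   purpose  payments    branch  late  late_times_payments  payments_x10  net
6     home        93  Downtown     6                  558           930  372
0  student        78  Downtown     2                  156           780  624

624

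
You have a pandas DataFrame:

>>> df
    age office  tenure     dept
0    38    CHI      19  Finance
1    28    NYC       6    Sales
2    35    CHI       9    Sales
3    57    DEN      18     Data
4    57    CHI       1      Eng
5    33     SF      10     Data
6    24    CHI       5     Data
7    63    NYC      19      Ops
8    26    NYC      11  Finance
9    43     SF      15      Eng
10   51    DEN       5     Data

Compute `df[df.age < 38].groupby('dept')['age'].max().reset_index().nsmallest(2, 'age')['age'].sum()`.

filter rows where age < 38:
   age office  tenure     dept
1   28    NYC       6    Sales
2   35    CHI       9    Sales
5   33     SF      10     Data
6   24    CHI       5     Data
8   26    NYC      11  Finance
group by dept, max of age:
dept
Data       33
Finance    26
Sales      35
Name: age, dtype: int64
reset_index():
      dept  age
0     Data   33
1  Finance   26
2    Sales   35
take 2 rows with smallest age:
      dept  age
1  Finance   26
0     Data   33

59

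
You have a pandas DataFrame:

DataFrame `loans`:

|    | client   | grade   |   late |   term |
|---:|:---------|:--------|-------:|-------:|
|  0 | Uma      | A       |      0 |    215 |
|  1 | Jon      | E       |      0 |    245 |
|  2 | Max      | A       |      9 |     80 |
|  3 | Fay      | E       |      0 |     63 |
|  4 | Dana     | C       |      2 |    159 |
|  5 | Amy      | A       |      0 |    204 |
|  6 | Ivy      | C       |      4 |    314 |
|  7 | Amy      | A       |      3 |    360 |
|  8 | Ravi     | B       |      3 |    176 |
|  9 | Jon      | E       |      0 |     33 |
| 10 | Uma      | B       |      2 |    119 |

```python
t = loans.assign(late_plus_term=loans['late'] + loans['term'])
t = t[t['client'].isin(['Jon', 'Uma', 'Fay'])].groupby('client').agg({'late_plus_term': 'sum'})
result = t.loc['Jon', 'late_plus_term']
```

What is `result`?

add column late_plus_term = loans['late'] + loans['term']:
   client grade  late  term  late_plus_term
0     Uma     A     0   215             215
1     Jon     E     0   245             245
2     Max     A     9    80              89
3     Fay     E     0    63              63
4    Dana     C     2   159             161
5     Amy     A     0   204             204
6     Ivy     C     4   314             318
7     Amy     A     3   360             363
8    Ravi     B     3   176             179
9     Jon     E     0    33              33
10    Uma     B     2   119             121
filter rows where client in ['Jon', 'Uma', 'Fay']:
   client grade  late  term  late_plus_term
0     Uma     A     0   215             215
1     Jon     E     0   245             245
3     Fay     E     0    63              63
9     Jon     E     0    33              33
10    Uma     B     2   119             121
group by client, sum of late_plus_term:
        late_plus_term
client                
Fay                 63
Jon                278
Uma                336
The value at row 'Jon', column 'late_plus_term' is 278.

278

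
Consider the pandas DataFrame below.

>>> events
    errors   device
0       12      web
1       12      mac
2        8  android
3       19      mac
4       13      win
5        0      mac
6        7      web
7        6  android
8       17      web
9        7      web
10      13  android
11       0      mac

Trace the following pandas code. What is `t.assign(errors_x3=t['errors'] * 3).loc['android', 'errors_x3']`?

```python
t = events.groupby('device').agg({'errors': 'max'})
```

39

group by device, max of errors:
         errors
device         
android      13
mac          19
web          17
win          13
add column errors_x3 = t['errors'] * 3:
         errors  errors_x3
device                    
android      13         39
mac          19         57
web          17         51
win          13         39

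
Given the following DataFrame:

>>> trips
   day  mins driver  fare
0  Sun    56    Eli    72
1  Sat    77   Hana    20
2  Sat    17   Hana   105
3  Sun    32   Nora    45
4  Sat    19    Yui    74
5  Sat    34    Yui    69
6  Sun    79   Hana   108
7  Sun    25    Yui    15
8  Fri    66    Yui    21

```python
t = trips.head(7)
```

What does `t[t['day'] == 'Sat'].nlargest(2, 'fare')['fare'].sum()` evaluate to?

179

take first 7 rows:
   day  mins driver  fare
0  Sun    56    Eli    72
1  Sat    77   Hana    20
2  Sat    17   Hana   105
3  Sun    32   Nora    45
4  Sat    19    Yui    74
5  Sat    34    Yui    69
6  Sun    79   Hana   108
filter rows where day == 'Sat':
   day  mins driver  fare
1  Sat    77   Hana    20
2  Sat    17   Hana   105
4  Sat    19    Yui    74
5  Sat    34    Yui    69
take 2 rows with largest fare:
   day  mins driver  fare
2  Sat    17   Hana   105
4  Sat    19    Yui    74
The sum of column 'fare' is 179.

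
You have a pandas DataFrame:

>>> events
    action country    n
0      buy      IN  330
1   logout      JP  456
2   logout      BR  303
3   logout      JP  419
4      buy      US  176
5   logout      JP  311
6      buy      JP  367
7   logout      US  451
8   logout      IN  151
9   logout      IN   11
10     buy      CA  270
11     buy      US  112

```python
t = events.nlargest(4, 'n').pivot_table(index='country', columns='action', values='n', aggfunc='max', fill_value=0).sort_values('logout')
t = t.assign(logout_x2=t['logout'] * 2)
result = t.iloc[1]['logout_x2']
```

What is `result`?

912

take 4 rows with largest n:
   action country    n
1  logout      JP  456
7  logout      US  451
3  logout      JP  419
6     buy      JP  367
pivot: rows=country, cols=action, max(n):
action   buy  logout
country             
JP       367     456
US         0     451
sort by logout:
action   buy  logout
country             
US         0     451
JP       367     456
add column logout_x2 = t['logout'] * 2:
action   buy  logout  logout_x2
country                        
US         0     451        902
JP       367     456        912
So iloc[1]['logout_x2'] = 912.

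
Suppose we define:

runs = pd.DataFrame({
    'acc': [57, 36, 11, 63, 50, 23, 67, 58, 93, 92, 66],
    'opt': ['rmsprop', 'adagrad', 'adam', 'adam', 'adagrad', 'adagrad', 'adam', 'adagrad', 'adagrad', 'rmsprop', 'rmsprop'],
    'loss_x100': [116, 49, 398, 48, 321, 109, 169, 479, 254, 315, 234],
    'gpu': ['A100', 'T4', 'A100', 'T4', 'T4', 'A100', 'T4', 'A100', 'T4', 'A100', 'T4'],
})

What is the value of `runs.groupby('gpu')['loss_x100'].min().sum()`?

group by gpu, min of loss_x100:
gpu
A100    109
T4       48
Name: loss_x100, dtype: int64
Reading off the sum of the resulting series, we get 157.

157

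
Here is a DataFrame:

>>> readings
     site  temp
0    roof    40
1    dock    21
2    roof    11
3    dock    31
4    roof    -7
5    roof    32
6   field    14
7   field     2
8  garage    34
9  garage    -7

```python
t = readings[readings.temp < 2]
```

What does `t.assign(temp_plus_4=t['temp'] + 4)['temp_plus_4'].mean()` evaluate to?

filter rows where temp < 2:
     site  temp
4    roof    -7
9  garage    -7
add column temp_plus_4 = t['temp'] + 4:
     site  temp  temp_plus_4
4    roof    -7           -3
9  garage    -7           -3

-3.0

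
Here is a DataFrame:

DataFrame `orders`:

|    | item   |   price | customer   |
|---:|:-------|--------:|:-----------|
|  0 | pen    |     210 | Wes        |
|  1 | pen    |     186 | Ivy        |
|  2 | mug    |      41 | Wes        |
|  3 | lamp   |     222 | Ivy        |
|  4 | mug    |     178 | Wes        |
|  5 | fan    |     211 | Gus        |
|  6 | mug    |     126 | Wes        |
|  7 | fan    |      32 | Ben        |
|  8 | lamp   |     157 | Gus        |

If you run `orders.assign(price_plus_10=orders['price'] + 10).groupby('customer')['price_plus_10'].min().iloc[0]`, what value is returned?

42

add column price_plus_10 = orders['price'] + 10:
   item  price customer  price_plus_10
0   pen    210      Wes            220
1   pen    186      Ivy            196
2   mug     41      Wes             51
3  lamp    222      Ivy            232
4   mug    178      Wes            188
5   fan    211      Gus            221
6   mug    126      Wes            136
7   fan     32      Ben             42
8  lamp    157      Gus            167
group by customer, min of price_plus_10:
customer
Ben     42
Gus    167
Ivy    196
Wes     51
Name: price_plus_10, dtype: int64
Reading off the value at position 0, we get 42.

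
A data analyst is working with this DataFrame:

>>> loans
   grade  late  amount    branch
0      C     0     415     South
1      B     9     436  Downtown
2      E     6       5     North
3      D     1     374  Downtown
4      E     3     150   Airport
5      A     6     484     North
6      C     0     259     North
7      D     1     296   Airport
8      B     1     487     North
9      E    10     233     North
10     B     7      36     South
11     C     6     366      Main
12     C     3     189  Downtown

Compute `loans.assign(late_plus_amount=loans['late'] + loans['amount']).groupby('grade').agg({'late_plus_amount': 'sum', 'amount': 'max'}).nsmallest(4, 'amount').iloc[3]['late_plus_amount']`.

add column late_plus_amount = loans['late'] + loans['amount']:
   grade  late  amount    branch  late_plus_amount
0      C     0     415     South               415
1      B     9     436  Downtown               445
2      E     6       5     North                11
3      D     1     374  Downtown               375
4      E     3     150   Airport               153
5      A     6     484     North               490
6      C     0     259     North               259
7      D     1     296   Airport               297
8      B     1     487     North               488
9      E    10     233     North               243
10     B     7      36     South                43
11     C     6     366      Main               372
12     C     3     189  Downtown               192
group by grade: sum(late_plus_amount), max(amount):
       late_plus_amount  amount
grade                          
A                   490     484
B                   976     487
C                  1238     415
D                   672     374
E                   407     233
take 4 rows with smallest amount:
       late_plus_amount  amount
grade                          
E                   407     233
D                   672     374
C                  1238     415
A                   490     484
So iloc[3]['late_plus_amount'] = 490.

490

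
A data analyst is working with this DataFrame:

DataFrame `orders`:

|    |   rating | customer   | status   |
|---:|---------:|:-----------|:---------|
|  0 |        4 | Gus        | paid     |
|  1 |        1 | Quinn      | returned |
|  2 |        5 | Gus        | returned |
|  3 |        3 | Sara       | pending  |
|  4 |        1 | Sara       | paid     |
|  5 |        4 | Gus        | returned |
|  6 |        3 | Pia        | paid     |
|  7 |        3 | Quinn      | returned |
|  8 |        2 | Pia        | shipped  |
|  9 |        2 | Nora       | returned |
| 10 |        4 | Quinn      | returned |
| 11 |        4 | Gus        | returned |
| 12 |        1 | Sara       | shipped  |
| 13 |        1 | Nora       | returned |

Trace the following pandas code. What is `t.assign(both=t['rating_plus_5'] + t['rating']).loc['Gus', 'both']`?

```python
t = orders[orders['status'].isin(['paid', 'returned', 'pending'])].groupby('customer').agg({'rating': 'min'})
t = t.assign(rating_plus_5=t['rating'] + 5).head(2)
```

13

filter rows where status in ['paid', 'returned', 'pending']:
    rating customer    status
0        4      Gus      paid
1        1    Quinn  returned
2        5      Gus  returned
3        3     Sara   pending
4        1     Sara      paid
5        4      Gus  returned
6        3      Pia      paid
7        3    Quinn  returned
9        2     Nora  returned
10       4    Quinn  returned
11       4      Gus  returned
13       1     Nora  returned
group by customer, min of rating:
          rating
customer        
Gus            4
Nora           1
Pia            3
Quinn          1
Sara           1
add column rating_plus_5 = t['rating'] + 5:
          rating  rating_plus_5
customer                       
Gus            4              9
Nora           1              6
Pia            3              8
Quinn          1              6
Sara           1              6
take first 2 rows:
          rating  rating_plus_5
customer                       
Gus            4              9
Nora           1              6
add column both = t['rating_plus_5'] + t['rating']:
          rating  rating_plus_5  both
customer                             
Gus            4              9    13
Nora           1              6     7
Then the value at row 'Gus', column 'both': 13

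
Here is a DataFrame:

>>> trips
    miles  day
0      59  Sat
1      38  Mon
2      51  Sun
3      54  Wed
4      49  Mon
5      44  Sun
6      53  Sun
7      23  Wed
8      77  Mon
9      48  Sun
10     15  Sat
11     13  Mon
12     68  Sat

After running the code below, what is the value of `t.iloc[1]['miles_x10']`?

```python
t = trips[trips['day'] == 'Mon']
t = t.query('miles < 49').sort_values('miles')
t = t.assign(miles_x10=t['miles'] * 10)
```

380

filter rows where day == 'Mon':
    miles  day
1      38  Mon
4      49  Mon
8      77  Mon
11     13  Mon
filter rows where miles < 49:
    miles  day
1      38  Mon
11     13  Mon
sort by miles:
    miles  day
11     13  Mon
1      38  Mon
add column miles_x10 = t['miles'] * 10:
    miles  day  miles_x10
11     13  Mon        130
1      38  Mon        380
Then the value at position 1, column 'miles_x10': 380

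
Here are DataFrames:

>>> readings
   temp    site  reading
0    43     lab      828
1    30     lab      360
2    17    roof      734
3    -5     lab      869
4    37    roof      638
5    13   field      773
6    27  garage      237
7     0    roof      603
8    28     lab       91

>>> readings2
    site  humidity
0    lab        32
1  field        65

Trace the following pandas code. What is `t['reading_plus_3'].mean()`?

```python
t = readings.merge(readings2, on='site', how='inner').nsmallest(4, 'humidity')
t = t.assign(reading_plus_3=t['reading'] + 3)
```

merge on 'site' (how='inner') → 5 rows:
   temp   site  reading  humidity
0    43    lab      828        32
1    30    lab      360        32
2    -5    lab      869        32
3    13  field      773        65
4    28    lab       91        32
take 4 rows with smallest humidity:
   temp site  reading  humidity
0    43  lab      828        32
1    30  lab      360        32
2    -5  lab      869        32
4    28  lab       91        32
add column reading_plus_3 = t['reading'] + 3:
   temp site  reading  humidity  reading_plus_3
0    43  lab      828        32             831
1    30  lab      360        32             363
2    -5  lab      869        32             872
4    28  lab       91        32              94
Hence 540.0.

540.0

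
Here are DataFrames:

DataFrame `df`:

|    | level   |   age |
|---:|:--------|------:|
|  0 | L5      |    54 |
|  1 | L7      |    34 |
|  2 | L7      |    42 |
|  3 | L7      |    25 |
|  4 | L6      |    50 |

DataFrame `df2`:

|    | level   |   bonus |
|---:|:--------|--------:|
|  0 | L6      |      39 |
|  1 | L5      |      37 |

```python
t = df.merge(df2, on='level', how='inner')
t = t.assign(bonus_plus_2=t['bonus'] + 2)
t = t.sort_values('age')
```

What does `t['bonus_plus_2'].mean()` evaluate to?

merge on 'level' (how='inner') → 2 rows:
  level  age  bonus
0    L5   54     37
1    L6   50     39
add column bonus_plus_2 = t['bonus'] + 2:
  level  age  bonus  bonus_plus_2
0    L5   54     37            39
1    L6   50     39            41
sort by age:
  level  age  bonus  bonus_plus_2
1    L6   50     39            41
0    L5   54     37            39
Hence 40.0.

40.0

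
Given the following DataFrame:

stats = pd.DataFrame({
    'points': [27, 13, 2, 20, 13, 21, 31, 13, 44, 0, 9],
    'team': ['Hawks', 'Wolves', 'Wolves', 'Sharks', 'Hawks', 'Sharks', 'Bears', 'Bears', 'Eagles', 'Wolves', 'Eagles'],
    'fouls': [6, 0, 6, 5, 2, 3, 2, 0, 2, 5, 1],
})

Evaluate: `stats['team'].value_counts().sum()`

value_counts of team:
team
Wolves    3
Hawks     2
Sharks    2
Bears     2
Eagles    2
Name: count, dtype: int64
Taking the sum of the resulting series gives 11.

11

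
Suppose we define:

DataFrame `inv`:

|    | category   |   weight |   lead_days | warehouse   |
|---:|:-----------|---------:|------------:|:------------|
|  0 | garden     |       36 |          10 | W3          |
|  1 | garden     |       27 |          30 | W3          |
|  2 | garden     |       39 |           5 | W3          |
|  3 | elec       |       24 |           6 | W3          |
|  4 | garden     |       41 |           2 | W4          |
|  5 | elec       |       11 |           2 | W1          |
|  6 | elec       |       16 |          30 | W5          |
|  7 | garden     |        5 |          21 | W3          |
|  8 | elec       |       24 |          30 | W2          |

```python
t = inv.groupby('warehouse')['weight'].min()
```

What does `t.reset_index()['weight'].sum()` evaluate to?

group by warehouse, min of weight:
warehouse
W1    11
W2    24
W3     5
W4    41
W5    16
Name: weight, dtype: int64
reset_index():
  warehouse  weight
0        W1      11
1        W2      24
2        W3       5
3        W4      41
4        W5      16

97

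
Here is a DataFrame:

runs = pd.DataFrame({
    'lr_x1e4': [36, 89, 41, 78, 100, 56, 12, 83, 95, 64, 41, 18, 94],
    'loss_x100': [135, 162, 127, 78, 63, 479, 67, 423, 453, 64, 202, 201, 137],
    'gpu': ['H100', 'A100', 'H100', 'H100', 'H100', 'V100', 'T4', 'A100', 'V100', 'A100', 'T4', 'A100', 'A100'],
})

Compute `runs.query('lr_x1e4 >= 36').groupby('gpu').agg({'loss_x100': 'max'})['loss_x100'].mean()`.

309.75

filter rows where lr_x1e4 >= 36:
    lr_x1e4  loss_x100   gpu
0        36        135  H100
1        89        162  A100
2        41        127  H100
3        78         78  H100
4       100         63  H100
5        56        479  V100
7        83        423  A100
8        95        453  V100
9        64         64  A100
10       41        202    T4
12       94        137  A100
group by gpu, max of loss_x100:
      loss_x100
gpu            
A100        423
H100        135
T4          202
V100        479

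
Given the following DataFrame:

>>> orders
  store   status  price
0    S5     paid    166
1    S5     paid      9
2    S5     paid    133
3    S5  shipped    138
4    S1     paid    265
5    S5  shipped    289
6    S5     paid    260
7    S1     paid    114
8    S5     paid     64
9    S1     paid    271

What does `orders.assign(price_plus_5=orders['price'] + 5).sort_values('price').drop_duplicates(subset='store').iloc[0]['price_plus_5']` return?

14

add column price_plus_5 = orders['price'] + 5:
  store   status  price  price_plus_5
0    S5     paid    166           171
1    S5     paid      9            14
2    S5     paid    133           138
3    S5  shipped    138           143
4    S1     paid    265           270
5    S5  shipped    289           294
6    S5     paid    260           265
7    S1     paid    114           119
8    S5     paid     64            69
9    S1     paid    271           276
sort by price:
  store   status  price  price_plus_5
1    S5     paid      9            14
8    S5     paid     64            69
7    S1     paid    114           119
2    S5     paid    133           138
3    S5  shipped    138           143
0    S5     paid    166           171
6    S5     paid    260           265
4    S1     paid    265           270
9    S1     paid    271           276
5    S5  shipped    289           294
drop duplicate store (keep=first):
  store status  price  price_plus_5
1    S5   paid      9            14
7    S1   paid    114           119
So iloc[0]['price_plus_5'] = 14.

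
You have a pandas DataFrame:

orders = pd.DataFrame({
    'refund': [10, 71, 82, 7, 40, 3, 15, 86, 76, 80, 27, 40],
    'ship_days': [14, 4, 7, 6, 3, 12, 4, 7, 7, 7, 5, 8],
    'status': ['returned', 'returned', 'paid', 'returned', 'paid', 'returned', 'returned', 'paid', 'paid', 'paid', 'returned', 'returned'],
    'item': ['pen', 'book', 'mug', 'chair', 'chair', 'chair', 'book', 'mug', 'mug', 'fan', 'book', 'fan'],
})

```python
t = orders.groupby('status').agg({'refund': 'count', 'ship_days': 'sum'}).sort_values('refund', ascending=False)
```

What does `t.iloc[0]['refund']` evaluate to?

7

group by status: count(refund), sum(ship_days):
          refund  ship_days
status                     
paid           5         31
returned       7         53
sort by refund descending:
          refund  ship_days
status                     
returned       7         53
paid           5         31
Then the value at position 0, column 'refund': 7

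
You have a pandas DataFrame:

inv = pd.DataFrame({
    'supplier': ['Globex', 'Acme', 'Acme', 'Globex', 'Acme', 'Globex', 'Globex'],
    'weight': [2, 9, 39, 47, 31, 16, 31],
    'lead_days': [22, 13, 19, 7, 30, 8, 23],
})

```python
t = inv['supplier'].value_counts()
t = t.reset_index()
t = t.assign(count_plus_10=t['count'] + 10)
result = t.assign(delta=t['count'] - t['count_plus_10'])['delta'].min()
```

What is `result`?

-10

value_counts of supplier:
supplier
Globex    4
Acme      3
Name: count, dtype: int64
reset_index():
  supplier  count
0   Globex      4
1     Acme      3
add column count_plus_10 = t['count'] + 10:
  supplier  count  count_plus_10
0   Globex      4             14
1     Acme      3             13
add column delta = t['count'] - t['count_plus_10']:
  supplier  count  count_plus_10  delta
0   Globex      4             14    -10
1     Acme      3             13    -10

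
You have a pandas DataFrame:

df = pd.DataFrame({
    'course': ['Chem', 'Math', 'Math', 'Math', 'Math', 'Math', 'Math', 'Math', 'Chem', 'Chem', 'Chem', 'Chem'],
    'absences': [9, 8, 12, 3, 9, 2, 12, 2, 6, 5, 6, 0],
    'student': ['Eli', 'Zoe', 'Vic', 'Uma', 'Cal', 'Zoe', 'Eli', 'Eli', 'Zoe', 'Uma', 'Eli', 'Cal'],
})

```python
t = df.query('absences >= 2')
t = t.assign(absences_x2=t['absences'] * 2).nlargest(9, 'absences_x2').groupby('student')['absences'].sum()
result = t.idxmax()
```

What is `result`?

Eli

filter rows where absences >= 2:
   course  absences student
0    Chem         9     Eli
1    Math         8     Zoe
2    Math        12     Vic
3    Math         3     Uma
4    Math         9     Cal
5    Math         2     Zoe
6    Math        12     Eli
7    Math         2     Eli
8    Chem         6     Zoe
9    Chem         5     Uma
10   Chem         6     Eli
add column absences_x2 = t['absences'] * 2:
   course  absences student  absences_x2
0    Chem         9     Eli           18
1    Math         8     Zoe           16
2    Math        12     Vic           24
3    Math         3     Uma            6
4    Math         9     Cal           18
5    Math         2     Zoe            4
6    Math        12     Eli           24
7    Math         2     Eli            4
8    Chem         6     Zoe           12
9    Chem         5     Uma           10
10   Chem         6     Eli           12
take 9 rows with largest absences_x2:
   course  absences student  absences_x2
2    Math        12     Vic           24
6    Math        12     Eli           24
0    Chem         9     Eli           18
4    Math         9     Cal           18
1    Math         8     Zoe           16
8    Chem         6     Zoe           12
10   Chem         6     Eli           12
9    Chem         5     Uma           10
3    Math         3     Uma            6
group by student, sum of absences:
student
Cal     9
Eli    27
Uma     8
Vic    12
Zoe    14
Name: absences, dtype: int64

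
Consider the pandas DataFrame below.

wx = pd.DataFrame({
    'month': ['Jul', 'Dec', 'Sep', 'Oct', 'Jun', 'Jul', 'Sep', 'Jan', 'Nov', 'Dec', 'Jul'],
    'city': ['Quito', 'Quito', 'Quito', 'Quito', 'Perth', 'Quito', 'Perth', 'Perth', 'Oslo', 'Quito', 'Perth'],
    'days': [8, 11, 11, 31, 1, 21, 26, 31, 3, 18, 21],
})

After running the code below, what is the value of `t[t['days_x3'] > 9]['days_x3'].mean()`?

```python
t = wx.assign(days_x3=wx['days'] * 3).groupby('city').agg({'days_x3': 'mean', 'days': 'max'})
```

add column days_x3 = wx['days'] * 3:
   month   city  days  days_x3
0    Jul  Quito     8       24
1    Dec  Quito    11       33
2    Sep  Quito    11       33
3    Oct  Quito    31       93
4    Jun  Perth     1        3
5    Jul  Quito    21       63
6    Sep  Perth    26       78
7    Jan  Perth    31       93
8    Nov   Oslo     3        9
9    Dec  Quito    18       54
10   Jul  Perth    21       63
group by city: mean(days_x3), max(days):
       days_x3  days
city                
Oslo      9.00     3
Perth    59.25    31
Quito    50.00    31
filter rows where days_x3 > 9:
       days_x3  days
city                
Perth    59.25    31
Quito    50.00    31
Reading off the mean of column 'days_x3', we get 54.625.

54.625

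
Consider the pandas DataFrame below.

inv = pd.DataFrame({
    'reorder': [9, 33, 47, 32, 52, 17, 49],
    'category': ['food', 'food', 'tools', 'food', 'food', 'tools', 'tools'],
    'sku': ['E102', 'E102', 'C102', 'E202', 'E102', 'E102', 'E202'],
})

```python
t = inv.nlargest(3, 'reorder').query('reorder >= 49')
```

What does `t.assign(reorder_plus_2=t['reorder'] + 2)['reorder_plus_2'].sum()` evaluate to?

105

take 3 rows with largest reorder:
   reorder category   sku
4       52     food  E102
6       49    tools  E202
2       47    tools  C102
filter rows where reorder >= 49:
   reorder category   sku
4       52     food  E102
6       49    tools  E202
add column reorder_plus_2 = t['reorder'] + 2:
   reorder category   sku  reorder_plus_2
4       52     food  E102              54
6       49    tools  E202              51
Taking the sum of column 'reorder_plus_2' gives 105.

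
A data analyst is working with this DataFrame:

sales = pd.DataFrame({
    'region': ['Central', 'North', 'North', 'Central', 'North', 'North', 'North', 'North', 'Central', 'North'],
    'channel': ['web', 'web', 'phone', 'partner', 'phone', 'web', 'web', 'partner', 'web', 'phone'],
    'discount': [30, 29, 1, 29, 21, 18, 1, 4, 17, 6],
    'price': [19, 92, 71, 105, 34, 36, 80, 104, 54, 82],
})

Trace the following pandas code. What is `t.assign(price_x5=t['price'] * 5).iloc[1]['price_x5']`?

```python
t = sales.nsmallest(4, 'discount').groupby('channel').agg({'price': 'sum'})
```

take 4 rows with smallest discount:
  region  channel  discount  price
2  North    phone         1     71
6  North      web         1     80
7  North  partner         4    104
9  North    phone         6     82
group by channel, sum of price:
         price
channel       
partner    104
phone      153
web         80
add column price_x5 = t['price'] * 5:
         price  price_x5
channel                 
partner    104       520
phone      153       765
web         80       400
Finally, value at position 1, column 'price_x5' = 765.

765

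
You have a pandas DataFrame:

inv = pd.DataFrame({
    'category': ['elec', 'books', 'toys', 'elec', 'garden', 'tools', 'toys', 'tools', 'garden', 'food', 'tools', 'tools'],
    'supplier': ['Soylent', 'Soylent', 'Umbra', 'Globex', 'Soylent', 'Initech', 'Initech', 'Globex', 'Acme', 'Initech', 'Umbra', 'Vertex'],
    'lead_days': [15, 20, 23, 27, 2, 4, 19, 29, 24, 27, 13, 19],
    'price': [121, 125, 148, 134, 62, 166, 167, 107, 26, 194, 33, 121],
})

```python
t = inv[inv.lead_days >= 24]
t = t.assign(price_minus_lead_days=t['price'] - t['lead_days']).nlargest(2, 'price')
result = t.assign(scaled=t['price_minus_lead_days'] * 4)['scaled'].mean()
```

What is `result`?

filter rows where lead_days >= 24:
  category supplier  lead_days  price
3     elec   Globex         27    134
7    tools   Globex         29    107
8   garden     Acme         24     26
9     food  Initech         27    194
add column price_minus_lead_days = t['price'] - t['lead_days']:
  category supplier  lead_days  price  price_minus_lead_days
3     elec   Globex         27    134                    107
7    tools   Globex         29    107                     78
8   garden     Acme         24     26                      2
9     food  Initech         27    194                    167
take 2 rows with largest price:
  category supplier  lead_days  price  price_minus_lead_days
9     food  Initech         27    194                    167
3     elec   Globex         27    134                    107
add column scaled = t['price_minus_lead_days'] * 4:
  category supplier  lead_days  price  price_minus_lead_days  scaled
9     food  Initech         27    194                    167     668
3     elec   Globex         27    134                    107     428
Finally, mean of column 'scaled' = 548.0.

548.0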